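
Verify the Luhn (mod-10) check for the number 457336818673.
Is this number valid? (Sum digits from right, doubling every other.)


Luhn sum = 62
62 mod 10 = 2

Invalid (Luhn sum mod 10 = 2)


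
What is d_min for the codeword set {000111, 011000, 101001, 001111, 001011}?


Comparing all pairs, minimum distance: 1
Can detect 0 errors, correct 0 errors

1


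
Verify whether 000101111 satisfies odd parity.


Number of 1s: 5

Yes, parity is correct (5 ones)


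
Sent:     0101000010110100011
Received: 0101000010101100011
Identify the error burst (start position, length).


XOR: 0000000000011000000

Burst at position 11, length 2


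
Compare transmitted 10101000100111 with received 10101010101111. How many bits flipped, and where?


XOR: 00000010001000

2 error(s) at position(s): 6, 10


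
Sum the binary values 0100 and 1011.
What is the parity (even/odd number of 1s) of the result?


0100 = 4
1011 = 11
Sum = 15 = 1111
1s count = 4

even parity (4 ones in 1111)


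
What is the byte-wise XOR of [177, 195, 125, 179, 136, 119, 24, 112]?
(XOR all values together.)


XOR chain: 177 ^ 195 ^ 125 ^ 179 ^ 136 ^ 119 ^ 24 ^ 112 = 43

43


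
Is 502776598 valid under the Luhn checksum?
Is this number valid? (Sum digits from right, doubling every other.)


Luhn sum = 44
44 mod 10 = 4

Invalid (Luhn sum mod 10 = 4)


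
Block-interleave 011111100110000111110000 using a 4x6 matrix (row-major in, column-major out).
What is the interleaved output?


Matrix:
  011111
  100110
  000111
  110000
Read columns: 010110011000111011101010

010110011000111011101010


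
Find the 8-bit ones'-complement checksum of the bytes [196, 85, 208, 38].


Sum = 527 mod 256 = 15
Complement = 240

240


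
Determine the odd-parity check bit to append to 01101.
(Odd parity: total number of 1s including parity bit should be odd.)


Number of 1s in data: 3
Parity bit: 0

0


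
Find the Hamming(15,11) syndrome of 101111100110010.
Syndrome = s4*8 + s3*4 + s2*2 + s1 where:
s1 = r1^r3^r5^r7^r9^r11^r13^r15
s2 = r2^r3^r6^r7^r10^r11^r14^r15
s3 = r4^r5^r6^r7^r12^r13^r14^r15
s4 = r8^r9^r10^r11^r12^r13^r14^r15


s1=1, s2=0, s3=1, s4=1

Syndrome = 13 (error at position 13)


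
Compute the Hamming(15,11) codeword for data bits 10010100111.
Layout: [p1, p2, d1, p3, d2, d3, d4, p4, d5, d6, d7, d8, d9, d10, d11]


Parity bits: p1=0, p2=1, p3=0, p4=0

011000100100111


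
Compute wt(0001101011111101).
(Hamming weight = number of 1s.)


Counting 1s in 0001101011111101

10


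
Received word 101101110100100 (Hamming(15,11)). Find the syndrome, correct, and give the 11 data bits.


Syndrome = 8: error at position 8

Data: 10110100100 (corrected bit 8)


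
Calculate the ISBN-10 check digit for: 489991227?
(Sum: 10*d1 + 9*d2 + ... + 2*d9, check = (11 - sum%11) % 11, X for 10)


Weighted sum: 334
334 mod 11 = 4

Check digit: 7


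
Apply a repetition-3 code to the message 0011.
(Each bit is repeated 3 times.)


Each bit -> 3 copies

000000111111


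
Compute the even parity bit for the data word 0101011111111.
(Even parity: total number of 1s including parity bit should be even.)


Number of 1s in data: 10
Parity bit: 0

0


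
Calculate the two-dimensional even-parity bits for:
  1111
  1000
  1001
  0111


Row parities: 0101
Column parities: 1001

Row P: 0101, Col P: 1001, Corner: 0


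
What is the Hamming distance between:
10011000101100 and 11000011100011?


XOR: 01011011001111
Count of 1s: 9

9


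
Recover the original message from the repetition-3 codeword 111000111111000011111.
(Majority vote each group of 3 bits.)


Groups: 111, 000, 111, 111, 000, 011, 111
Majority votes: 1011011

1011011


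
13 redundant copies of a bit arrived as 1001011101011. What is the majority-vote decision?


Ones: 8 out of 13
Threshold: 7

1 (8/13 voted 1)


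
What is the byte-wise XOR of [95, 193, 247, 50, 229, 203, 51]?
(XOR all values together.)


XOR chain: 95 ^ 193 ^ 247 ^ 50 ^ 229 ^ 203 ^ 51 = 70

70


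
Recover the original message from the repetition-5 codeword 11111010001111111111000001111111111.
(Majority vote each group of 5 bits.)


Groups: 11111, 01000, 11111, 11111, 00000, 11111, 11111
Majority votes: 1011011

1011011


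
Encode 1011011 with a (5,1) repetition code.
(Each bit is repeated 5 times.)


Each bit -> 5 copies

11111000001111111111000001111111111


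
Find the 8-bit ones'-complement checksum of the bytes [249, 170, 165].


Sum = 584 mod 256 = 72
Complement = 183

183


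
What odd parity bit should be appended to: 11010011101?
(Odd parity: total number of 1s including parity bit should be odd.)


Number of 1s in data: 7
Parity bit: 0

0


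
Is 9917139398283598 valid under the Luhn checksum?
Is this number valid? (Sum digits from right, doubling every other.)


Luhn sum = 101
101 mod 10 = 1

Invalid (Luhn sum mod 10 = 1)


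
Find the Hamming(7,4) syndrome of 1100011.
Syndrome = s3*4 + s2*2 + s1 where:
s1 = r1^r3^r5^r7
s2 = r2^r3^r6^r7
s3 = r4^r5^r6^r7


s1=0, s2=1, s3=0

Syndrome = 2 (error at position 2)


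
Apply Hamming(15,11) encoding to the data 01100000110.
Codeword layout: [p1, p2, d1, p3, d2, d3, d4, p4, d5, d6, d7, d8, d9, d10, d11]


Parity bits: p1=0, p2=0, p3=0, p4=0

000011000000110


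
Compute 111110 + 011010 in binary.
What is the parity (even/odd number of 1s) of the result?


111110 = 62
011010 = 26
Sum = 88 = 1011000
1s count = 3

odd parity (3 ones in 1011000)


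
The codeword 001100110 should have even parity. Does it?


Number of 1s: 4

Yes, parity is correct (4 ones)


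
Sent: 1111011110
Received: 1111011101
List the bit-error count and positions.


XOR: 0000000011

2 error(s) at position(s): 8, 9


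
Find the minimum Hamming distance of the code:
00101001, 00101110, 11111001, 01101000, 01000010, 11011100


Comparing all pairs, minimum distance: 2
Can detect 1 errors, correct 0 errors

2


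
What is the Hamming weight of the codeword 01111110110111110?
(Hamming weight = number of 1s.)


Counting 1s in 01111110110111110

13


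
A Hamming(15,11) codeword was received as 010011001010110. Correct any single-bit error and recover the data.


Syndrome = 0: no error detected

Data: 01101010110 (no errors)


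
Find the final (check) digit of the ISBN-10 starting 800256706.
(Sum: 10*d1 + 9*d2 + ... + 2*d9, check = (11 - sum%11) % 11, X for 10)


Weighted sum: 194
194 mod 11 = 7

Check digit: 4


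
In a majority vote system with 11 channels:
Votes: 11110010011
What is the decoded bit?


Ones: 7 out of 11
Threshold: 6

1 (7/11 voted 1)


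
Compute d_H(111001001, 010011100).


XOR: 101010101
Count of 1s: 5

5


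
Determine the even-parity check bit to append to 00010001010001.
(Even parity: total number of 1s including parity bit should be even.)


Number of 1s in data: 4
Parity bit: 0

0


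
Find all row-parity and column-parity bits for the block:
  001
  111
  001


Row parities: 111
Column parities: 111

Row P: 111, Col P: 111, Corner: 1


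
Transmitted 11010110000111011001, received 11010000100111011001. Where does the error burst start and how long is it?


XOR: 00000110100000000000

Burst at position 5, length 4


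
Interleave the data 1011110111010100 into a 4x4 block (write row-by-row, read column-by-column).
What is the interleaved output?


Matrix:
  1011
  1101
  1101
  0100
Read columns: 1110011110001110

1110011110001110


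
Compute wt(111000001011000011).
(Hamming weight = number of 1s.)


Counting 1s in 111000001011000011

8


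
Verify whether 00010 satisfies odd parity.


Number of 1s: 1

Yes, parity is correct (1 ones)


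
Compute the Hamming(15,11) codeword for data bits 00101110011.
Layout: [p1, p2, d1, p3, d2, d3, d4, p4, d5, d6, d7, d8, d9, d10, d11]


Parity bits: p1=1, p2=1, p3=1, p4=1

110101011110011


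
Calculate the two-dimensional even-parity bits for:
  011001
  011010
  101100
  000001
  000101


Row parities: 11110
Column parities: 101011

Row P: 11110, Col P: 101011, Corner: 0


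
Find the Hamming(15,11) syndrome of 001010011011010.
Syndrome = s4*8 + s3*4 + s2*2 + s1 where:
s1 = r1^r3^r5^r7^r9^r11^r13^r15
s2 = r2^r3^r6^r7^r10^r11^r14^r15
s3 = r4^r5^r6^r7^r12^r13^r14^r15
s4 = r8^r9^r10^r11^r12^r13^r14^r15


s1=0, s2=1, s3=1, s4=1

Syndrome = 14 (error at position 14)


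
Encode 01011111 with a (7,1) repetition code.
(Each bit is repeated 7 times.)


Each bit -> 7 copies

00000001111111000000011111111111111111111111111111111111


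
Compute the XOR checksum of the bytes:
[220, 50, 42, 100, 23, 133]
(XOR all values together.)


XOR chain: 220 ^ 50 ^ 42 ^ 100 ^ 23 ^ 133 = 50

50


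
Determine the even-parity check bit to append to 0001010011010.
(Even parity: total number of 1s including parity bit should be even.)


Number of 1s in data: 5
Parity bit: 1

1


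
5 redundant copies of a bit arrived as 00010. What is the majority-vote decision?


Ones: 1 out of 5
Threshold: 3

0 (1/5 voted 1)


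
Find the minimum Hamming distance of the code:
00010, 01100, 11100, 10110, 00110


Comparing all pairs, minimum distance: 1
Can detect 0 errors, correct 0 errors

1


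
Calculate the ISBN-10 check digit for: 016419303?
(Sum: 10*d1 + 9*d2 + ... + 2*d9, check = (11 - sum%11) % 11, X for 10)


Weighted sum: 154
154 mod 11 = 0

Check digit: 0


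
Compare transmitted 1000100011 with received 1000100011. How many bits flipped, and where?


XOR: 0000000000

0 errors (received matches sent)


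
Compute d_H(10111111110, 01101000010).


XOR: 11010111100
Count of 1s: 7

7


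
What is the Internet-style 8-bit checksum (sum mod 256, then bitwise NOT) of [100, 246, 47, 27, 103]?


Sum = 523 mod 256 = 11
Complement = 244

244


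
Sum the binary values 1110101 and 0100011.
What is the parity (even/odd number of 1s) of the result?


1110101 = 117
0100011 = 35
Sum = 152 = 10011000
1s count = 3

odd parity (3 ones in 10011000)


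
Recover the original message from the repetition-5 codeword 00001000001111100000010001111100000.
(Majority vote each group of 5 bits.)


Groups: 00001, 00000, 11111, 00000, 01000, 11111, 00000
Majority votes: 0010010

0010010


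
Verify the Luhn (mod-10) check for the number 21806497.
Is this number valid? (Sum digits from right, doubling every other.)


Luhn sum = 35
35 mod 10 = 5

Invalid (Luhn sum mod 10 = 5)


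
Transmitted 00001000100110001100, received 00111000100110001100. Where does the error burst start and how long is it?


XOR: 00110000000000000000

Burst at position 2, length 2


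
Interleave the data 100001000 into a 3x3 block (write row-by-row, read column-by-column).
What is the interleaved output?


Matrix:
  100
  001
  000
Read columns: 100000010

100000010


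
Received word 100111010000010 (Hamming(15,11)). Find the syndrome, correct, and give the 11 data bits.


Syndrome = 0: no error detected

Data: 01100000010 (no errors)


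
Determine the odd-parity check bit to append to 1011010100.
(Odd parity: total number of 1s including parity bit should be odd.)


Number of 1s in data: 5
Parity bit: 0

0


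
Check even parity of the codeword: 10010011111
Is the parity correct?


Number of 1s: 7

No, parity error (7 ones)


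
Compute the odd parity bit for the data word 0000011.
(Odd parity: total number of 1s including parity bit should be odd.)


Number of 1s in data: 2
Parity bit: 1

1


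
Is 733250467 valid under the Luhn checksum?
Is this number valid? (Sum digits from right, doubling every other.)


Luhn sum = 39
39 mod 10 = 9

Invalid (Luhn sum mod 10 = 9)


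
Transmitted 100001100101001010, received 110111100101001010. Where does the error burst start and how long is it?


XOR: 010110000000000000

Burst at position 1, length 4


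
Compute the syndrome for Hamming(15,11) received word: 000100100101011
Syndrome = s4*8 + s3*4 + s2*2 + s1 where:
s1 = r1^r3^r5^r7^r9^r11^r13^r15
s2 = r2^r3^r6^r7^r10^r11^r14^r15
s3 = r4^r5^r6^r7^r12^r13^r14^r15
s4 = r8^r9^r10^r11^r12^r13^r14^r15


s1=0, s2=0, s3=1, s4=0

Syndrome = 4 (error at position 4)


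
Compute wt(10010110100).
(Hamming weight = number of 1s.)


Counting 1s in 10010110100

5


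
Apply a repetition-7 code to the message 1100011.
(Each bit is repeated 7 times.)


Each bit -> 7 copies

1111111111111100000000000000000000011111111111111


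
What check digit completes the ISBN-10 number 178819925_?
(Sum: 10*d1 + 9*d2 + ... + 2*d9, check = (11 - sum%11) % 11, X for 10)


Weighted sum: 296
296 mod 11 = 10

Check digit: 1


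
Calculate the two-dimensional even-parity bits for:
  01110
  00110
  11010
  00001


Row parities: 1011
Column parities: 10011

Row P: 1011, Col P: 10011, Corner: 1


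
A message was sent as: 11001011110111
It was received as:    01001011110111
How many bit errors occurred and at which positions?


XOR: 10000000000000

1 error(s) at position(s): 0


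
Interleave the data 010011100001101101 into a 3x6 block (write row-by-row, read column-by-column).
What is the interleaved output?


Matrix:
  010011
  100001
  101101
Read columns: 011100001001100111

011100001001100111


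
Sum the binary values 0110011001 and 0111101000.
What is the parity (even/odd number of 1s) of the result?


0110011001 = 409
0111101000 = 488
Sum = 897 = 1110000001
1s count = 4

even parity (4 ones in 1110000001)


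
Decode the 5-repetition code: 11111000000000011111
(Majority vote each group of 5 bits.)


Groups: 11111, 00000, 00000, 11111
Majority votes: 1001

1001


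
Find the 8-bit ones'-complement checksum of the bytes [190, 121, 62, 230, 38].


Sum = 641 mod 256 = 129
Complement = 126

126


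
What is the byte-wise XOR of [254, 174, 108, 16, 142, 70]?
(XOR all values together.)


XOR chain: 254 ^ 174 ^ 108 ^ 16 ^ 142 ^ 70 = 228

228


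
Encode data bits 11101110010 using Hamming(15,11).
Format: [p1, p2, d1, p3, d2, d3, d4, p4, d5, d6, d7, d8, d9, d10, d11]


Parity bits: p1=0, p2=1, p3=1, p4=0

011111001110010


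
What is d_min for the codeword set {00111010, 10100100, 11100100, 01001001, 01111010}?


Comparing all pairs, minimum distance: 1
Can detect 0 errors, correct 0 errors

1


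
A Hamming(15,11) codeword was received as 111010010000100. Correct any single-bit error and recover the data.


Syndrome = 0: no error detected

Data: 11000000100 (no errors)


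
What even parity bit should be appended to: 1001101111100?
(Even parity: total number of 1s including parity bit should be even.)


Number of 1s in data: 8
Parity bit: 0

0


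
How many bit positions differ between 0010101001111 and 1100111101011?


XOR: 1110010100100
Count of 1s: 6

6


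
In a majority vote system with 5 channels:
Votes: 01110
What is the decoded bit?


Ones: 3 out of 5
Threshold: 3

1 (3/5 voted 1)


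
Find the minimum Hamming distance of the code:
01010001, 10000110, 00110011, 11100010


Comparing all pairs, minimum distance: 3
Can detect 2 errors, correct 1 errors

3


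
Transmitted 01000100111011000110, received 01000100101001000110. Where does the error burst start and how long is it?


XOR: 00000000010010000000

Burst at position 9, length 4


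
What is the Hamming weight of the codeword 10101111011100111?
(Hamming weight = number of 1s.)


Counting 1s in 10101111011100111

12


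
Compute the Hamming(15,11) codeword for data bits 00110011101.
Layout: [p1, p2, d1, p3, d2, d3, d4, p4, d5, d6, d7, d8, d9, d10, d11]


Parity bits: p1=0, p2=0, p3=1, p4=0

000101100011101


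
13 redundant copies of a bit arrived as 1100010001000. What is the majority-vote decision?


Ones: 4 out of 13
Threshold: 7

0 (4/13 voted 1)


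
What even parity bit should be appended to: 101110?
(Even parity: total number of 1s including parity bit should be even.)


Number of 1s in data: 4
Parity bit: 0

0


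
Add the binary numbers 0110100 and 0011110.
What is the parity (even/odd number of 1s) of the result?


0110100 = 52
0011110 = 30
Sum = 82 = 1010010
1s count = 3

odd parity (3 ones in 1010010)


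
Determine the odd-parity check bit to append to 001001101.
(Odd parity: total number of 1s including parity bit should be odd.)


Number of 1s in data: 4
Parity bit: 1

1


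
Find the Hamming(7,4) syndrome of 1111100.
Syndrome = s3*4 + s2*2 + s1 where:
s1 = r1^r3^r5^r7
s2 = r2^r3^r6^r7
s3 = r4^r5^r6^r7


s1=1, s2=0, s3=0

Syndrome = 1 (error at position 1)


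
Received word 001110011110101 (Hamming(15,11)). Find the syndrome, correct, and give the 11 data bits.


Syndrome = 0: no error detected

Data: 11001110101 (no errors)


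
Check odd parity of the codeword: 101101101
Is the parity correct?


Number of 1s: 6

No, parity error (6 ones)


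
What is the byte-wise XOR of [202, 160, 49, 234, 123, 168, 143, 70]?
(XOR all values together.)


XOR chain: 202 ^ 160 ^ 49 ^ 234 ^ 123 ^ 168 ^ 143 ^ 70 = 171

171


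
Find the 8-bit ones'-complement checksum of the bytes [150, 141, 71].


Sum = 362 mod 256 = 106
Complement = 149

149


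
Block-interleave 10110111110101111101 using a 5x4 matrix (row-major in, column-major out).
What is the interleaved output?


Matrix:
  1011
  0111
  1101
  0111
  1101
Read columns: 10101011111101011111

10101011111101011111


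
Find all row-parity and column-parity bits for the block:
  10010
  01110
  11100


Row parities: 011
Column parities: 00000

Row P: 011, Col P: 00000, Corner: 0


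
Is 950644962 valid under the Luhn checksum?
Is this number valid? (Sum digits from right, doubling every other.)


Luhn sum = 39
39 mod 10 = 9

Invalid (Luhn sum mod 10 = 9)


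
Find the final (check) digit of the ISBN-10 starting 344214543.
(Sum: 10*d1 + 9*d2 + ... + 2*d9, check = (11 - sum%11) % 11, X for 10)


Weighted sum: 176
176 mod 11 = 0

Check digit: 0


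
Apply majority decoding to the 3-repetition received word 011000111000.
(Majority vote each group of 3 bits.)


Groups: 011, 000, 111, 000
Majority votes: 1010

1010


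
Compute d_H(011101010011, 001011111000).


XOR: 010110101011
Count of 1s: 7

7


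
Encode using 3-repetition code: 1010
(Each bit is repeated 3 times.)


Each bit -> 3 copies

111000111000


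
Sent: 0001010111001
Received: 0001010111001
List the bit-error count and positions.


XOR: 0000000000000

0 errors (received matches sent)


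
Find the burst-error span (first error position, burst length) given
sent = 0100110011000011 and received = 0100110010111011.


XOR: 0000000001111000

Burst at position 9, length 4


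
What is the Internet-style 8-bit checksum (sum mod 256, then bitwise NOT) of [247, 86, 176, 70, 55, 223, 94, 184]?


Sum = 1135 mod 256 = 111
Complement = 144

144


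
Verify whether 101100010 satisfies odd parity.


Number of 1s: 4

No, parity error (4 ones)


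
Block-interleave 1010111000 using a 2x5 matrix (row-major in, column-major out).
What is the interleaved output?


Matrix:
  10101
  11000
Read columns: 1101100010

1101100010


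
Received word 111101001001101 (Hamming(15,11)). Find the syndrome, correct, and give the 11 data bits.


Syndrome = 5: error at position 5

Data: 11101001101 (corrected bit 5)


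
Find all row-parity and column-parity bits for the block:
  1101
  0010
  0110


Row parities: 110
Column parities: 1001

Row P: 110, Col P: 1001, Corner: 0


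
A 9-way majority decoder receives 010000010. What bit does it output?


Ones: 2 out of 9
Threshold: 5

0 (2/9 voted 1)


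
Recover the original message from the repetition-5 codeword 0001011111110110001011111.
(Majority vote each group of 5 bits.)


Groups: 00010, 11111, 11011, 00010, 11111
Majority votes: 01101

01101


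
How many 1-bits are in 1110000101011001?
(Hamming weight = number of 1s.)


Counting 1s in 1110000101011001

8


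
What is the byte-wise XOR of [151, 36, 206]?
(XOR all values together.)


XOR chain: 151 ^ 36 ^ 206 = 125

125


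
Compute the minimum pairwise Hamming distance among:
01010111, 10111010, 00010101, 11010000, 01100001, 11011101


Comparing all pairs, minimum distance: 2
Can detect 1 errors, correct 0 errors

2


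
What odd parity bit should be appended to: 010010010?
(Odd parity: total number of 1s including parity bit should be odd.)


Number of 1s in data: 3
Parity bit: 0

0


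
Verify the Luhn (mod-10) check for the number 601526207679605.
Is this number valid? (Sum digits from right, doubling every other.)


Luhn sum = 52
52 mod 10 = 2

Invalid (Luhn sum mod 10 = 2)


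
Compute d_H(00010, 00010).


XOR: 00000
Count of 1s: 0

0


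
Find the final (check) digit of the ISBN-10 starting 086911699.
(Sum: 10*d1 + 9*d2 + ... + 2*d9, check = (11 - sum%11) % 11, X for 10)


Weighted sum: 263
263 mod 11 = 10

Check digit: 1


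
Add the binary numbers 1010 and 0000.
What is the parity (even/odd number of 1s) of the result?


1010 = 10
0000 = 0
Sum = 10 = 1010
1s count = 2

even parity (2 ones in 1010)


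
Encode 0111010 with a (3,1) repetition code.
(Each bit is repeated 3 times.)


Each bit -> 3 copies

000111111111000111000


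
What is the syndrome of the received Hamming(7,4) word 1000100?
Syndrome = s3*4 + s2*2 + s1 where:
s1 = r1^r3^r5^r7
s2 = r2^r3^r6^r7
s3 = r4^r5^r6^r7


s1=0, s2=0, s3=1

Syndrome = 4 (error at position 4)


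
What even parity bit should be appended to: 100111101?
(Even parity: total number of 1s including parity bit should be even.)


Number of 1s in data: 6
Parity bit: 0

0


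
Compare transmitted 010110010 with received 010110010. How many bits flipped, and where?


XOR: 000000000

0 errors (received matches sent)


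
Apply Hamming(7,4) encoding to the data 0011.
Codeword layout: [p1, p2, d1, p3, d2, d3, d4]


Parity bits: p1=1, p2=0, p3=0

1000011


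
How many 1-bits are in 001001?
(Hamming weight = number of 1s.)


Counting 1s in 001001

2


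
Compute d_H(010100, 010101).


XOR: 000001
Count of 1s: 1

1


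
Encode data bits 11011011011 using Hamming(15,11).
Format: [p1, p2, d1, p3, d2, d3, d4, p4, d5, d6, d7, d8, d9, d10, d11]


Parity bits: p1=0, p2=1, p3=1, p4=1

011110111011011


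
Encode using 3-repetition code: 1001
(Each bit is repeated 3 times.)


Each bit -> 3 copies

111000000111


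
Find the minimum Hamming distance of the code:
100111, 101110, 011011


Comparing all pairs, minimum distance: 2
Can detect 1 errors, correct 0 errors

2


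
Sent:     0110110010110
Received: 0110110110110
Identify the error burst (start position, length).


XOR: 0000000100000

Burst at position 7, length 1


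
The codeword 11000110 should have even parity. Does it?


Number of 1s: 4

Yes, parity is correct (4 ones)


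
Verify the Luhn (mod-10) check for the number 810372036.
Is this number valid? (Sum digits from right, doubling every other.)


Luhn sum = 39
39 mod 10 = 9

Invalid (Luhn sum mod 10 = 9)


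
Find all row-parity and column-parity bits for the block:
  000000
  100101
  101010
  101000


Row parities: 0110
Column parities: 100111

Row P: 0110, Col P: 100111, Corner: 0


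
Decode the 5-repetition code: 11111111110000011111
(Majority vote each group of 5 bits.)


Groups: 11111, 11111, 00000, 11111
Majority votes: 1101

1101


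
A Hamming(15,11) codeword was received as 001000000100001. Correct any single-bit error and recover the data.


Syndrome = 6: error at position 6

Data: 10100100001 (corrected bit 6)


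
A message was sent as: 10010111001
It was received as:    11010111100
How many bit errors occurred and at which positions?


XOR: 01000000101

3 error(s) at position(s): 1, 8, 10


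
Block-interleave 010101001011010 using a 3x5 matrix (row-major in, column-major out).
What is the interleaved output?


Matrix:
  01010
  10010
  11010
Read columns: 011101000111000

011101000111000


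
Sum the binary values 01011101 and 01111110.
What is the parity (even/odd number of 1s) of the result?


01011101 = 93
01111110 = 126
Sum = 219 = 11011011
1s count = 6

even parity (6 ones in 11011011)


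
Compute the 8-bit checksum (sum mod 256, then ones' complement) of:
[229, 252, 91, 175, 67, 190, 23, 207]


Sum = 1234 mod 256 = 210
Complement = 45

45


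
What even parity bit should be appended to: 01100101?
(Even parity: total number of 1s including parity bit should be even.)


Number of 1s in data: 4
Parity bit: 0

0


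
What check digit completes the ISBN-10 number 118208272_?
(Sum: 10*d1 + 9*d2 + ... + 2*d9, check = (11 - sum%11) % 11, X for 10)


Weighted sum: 170
170 mod 11 = 5

Check digit: 6


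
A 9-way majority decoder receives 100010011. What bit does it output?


Ones: 4 out of 9
Threshold: 5

0 (4/9 voted 1)


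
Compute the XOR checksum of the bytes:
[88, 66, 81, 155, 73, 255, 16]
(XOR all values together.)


XOR chain: 88 ^ 66 ^ 81 ^ 155 ^ 73 ^ 255 ^ 16 = 118

118


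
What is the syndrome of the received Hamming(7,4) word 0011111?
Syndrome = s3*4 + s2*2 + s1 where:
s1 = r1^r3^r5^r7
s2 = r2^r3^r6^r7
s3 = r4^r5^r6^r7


s1=1, s2=1, s3=0

Syndrome = 3 (error at position 3)


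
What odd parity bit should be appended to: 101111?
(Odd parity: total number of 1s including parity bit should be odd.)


Number of 1s in data: 5
Parity bit: 0

0


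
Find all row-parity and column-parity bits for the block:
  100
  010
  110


Row parities: 110
Column parities: 000

Row P: 110, Col P: 000, Corner: 0


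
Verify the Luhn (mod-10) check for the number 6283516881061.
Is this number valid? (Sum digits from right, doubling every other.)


Luhn sum = 58
58 mod 10 = 8

Invalid (Luhn sum mod 10 = 8)


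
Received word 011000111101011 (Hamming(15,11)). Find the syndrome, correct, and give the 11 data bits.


Syndrome = 0: no error detected

Data: 10011101011 (no errors)


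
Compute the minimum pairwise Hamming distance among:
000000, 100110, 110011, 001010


Comparing all pairs, minimum distance: 2
Can detect 1 errors, correct 0 errors

2


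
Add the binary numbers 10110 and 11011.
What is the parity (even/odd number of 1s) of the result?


10110 = 22
11011 = 27
Sum = 49 = 110001
1s count = 3

odd parity (3 ones in 110001)


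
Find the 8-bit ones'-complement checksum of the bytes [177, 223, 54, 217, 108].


Sum = 779 mod 256 = 11
Complement = 244

244


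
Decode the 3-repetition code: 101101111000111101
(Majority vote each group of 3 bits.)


Groups: 101, 101, 111, 000, 111, 101
Majority votes: 111011

111011


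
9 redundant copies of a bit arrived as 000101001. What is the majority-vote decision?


Ones: 3 out of 9
Threshold: 5

0 (3/9 voted 1)


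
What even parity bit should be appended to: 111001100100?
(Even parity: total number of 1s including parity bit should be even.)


Number of 1s in data: 6
Parity bit: 0

0


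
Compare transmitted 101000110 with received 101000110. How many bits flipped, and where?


XOR: 000000000

0 errors (received matches sent)


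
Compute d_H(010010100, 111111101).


XOR: 101101001
Count of 1s: 5

5


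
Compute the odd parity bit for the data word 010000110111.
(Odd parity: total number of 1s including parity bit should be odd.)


Number of 1s in data: 6
Parity bit: 1

1


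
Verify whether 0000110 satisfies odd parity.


Number of 1s: 2

No, parity error (2 ones)


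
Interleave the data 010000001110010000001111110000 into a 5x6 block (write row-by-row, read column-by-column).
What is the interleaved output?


Matrix:
  010000
  001110
  010000
  001111
  110000
Read columns: 000011010101010010100101000010

000011010101010010100101000010


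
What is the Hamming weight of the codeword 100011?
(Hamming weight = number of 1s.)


Counting 1s in 100011

3


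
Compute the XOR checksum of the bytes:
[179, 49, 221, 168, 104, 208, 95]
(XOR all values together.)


XOR chain: 179 ^ 49 ^ 221 ^ 168 ^ 104 ^ 208 ^ 95 = 16

16


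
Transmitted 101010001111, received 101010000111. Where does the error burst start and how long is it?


XOR: 000000001000

Burst at position 8, length 1


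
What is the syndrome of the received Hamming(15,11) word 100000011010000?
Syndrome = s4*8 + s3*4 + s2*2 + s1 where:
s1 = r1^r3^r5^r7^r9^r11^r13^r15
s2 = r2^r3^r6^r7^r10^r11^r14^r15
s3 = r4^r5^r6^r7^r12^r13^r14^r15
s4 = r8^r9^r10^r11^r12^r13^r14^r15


s1=1, s2=1, s3=0, s4=1

Syndrome = 11 (error at position 11)


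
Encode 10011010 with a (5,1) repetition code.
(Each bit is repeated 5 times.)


Each bit -> 5 copies

1111100000000001111111111000001111100000


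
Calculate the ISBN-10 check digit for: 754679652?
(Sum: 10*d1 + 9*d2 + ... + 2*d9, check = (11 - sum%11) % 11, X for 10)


Weighted sum: 319
319 mod 11 = 0

Check digit: 0


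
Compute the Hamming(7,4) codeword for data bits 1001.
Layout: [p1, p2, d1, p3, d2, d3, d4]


Parity bits: p1=0, p2=0, p3=1

0011001


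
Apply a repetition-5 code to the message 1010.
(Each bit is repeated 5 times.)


Each bit -> 5 copies

11111000001111100000


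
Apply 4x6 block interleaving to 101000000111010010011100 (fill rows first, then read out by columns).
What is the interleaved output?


Matrix:
  101000
  000111
  010010
  011100
Read columns: 100000111001010101100100

100000111001010101100100


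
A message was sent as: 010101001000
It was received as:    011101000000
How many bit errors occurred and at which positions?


XOR: 001000001000

2 error(s) at position(s): 2, 8


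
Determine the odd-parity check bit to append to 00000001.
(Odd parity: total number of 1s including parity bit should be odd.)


Number of 1s in data: 1
Parity bit: 0

0


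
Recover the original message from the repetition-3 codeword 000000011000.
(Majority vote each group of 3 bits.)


Groups: 000, 000, 011, 000
Majority votes: 0010

0010


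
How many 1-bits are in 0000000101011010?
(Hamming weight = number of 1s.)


Counting 1s in 0000000101011010

5


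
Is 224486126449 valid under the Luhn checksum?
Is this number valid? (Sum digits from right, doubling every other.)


Luhn sum = 59
59 mod 10 = 9

Invalid (Luhn sum mod 10 = 9)


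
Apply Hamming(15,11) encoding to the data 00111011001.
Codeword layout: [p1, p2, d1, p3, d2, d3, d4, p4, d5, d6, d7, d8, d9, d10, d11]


Parity bits: p1=0, p2=0, p3=0, p4=0

000001101011001


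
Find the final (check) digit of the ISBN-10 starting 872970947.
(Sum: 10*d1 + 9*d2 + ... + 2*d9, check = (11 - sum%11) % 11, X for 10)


Weighted sum: 326
326 mod 11 = 7

Check digit: 4


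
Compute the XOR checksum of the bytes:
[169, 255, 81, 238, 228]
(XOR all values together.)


XOR chain: 169 ^ 255 ^ 81 ^ 238 ^ 228 = 13

13


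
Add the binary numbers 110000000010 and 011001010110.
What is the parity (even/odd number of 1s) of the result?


110000000010 = 3074
011001010110 = 1622
Sum = 4696 = 1001001011000
1s count = 5

odd parity (5 ones in 1001001011000)


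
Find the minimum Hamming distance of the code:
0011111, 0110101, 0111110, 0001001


Comparing all pairs, minimum distance: 2
Can detect 1 errors, correct 0 errors

2


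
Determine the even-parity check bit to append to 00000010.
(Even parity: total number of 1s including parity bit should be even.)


Number of 1s in data: 1
Parity bit: 1

1


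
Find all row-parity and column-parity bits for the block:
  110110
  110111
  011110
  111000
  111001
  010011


Row parities: 010101
Column parities: 001101

Row P: 010101, Col P: 001101, Corner: 1


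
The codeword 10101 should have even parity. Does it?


Number of 1s: 3

No, parity error (3 ones)


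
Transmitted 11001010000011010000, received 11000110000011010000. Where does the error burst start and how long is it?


XOR: 00001100000000000000

Burst at position 4, length 2


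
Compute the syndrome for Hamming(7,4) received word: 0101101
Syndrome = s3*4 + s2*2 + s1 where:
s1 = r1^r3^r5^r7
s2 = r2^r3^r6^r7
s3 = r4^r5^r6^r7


s1=0, s2=0, s3=1

Syndrome = 4 (error at position 4)


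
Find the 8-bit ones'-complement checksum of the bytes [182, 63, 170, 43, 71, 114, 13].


Sum = 656 mod 256 = 144
Complement = 111

111


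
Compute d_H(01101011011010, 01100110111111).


XOR: 00001101100101
Count of 1s: 6

6


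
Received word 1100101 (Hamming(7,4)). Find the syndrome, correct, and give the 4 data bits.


Syndrome = 1: error at position 1

Data: 0101 (corrected bit 1)


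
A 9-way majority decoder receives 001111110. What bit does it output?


Ones: 6 out of 9
Threshold: 5

1 (6/9 voted 1)


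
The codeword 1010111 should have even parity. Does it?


Number of 1s: 5

No, parity error (5 ones)


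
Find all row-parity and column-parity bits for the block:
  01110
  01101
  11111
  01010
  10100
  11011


Row parities: 111000
Column parities: 11001

Row P: 111000, Col P: 11001, Corner: 1


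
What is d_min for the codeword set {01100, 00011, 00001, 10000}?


Comparing all pairs, minimum distance: 1
Can detect 0 errors, correct 0 errors

1


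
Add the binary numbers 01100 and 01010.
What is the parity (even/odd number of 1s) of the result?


01100 = 12
01010 = 10
Sum = 22 = 10110
1s count = 3

odd parity (3 ones in 10110)


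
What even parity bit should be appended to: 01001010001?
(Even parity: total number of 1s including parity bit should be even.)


Number of 1s in data: 4
Parity bit: 0

0


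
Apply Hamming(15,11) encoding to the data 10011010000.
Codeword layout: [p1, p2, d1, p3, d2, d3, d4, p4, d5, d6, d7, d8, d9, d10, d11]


Parity bits: p1=0, p2=1, p3=1, p4=0

011100101010000


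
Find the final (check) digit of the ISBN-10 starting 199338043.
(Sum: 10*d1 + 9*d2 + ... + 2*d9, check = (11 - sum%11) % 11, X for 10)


Weighted sum: 260
260 mod 11 = 7

Check digit: 4


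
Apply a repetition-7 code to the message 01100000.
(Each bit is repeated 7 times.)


Each bit -> 7 copies

00000001111111111111100000000000000000000000000000000000


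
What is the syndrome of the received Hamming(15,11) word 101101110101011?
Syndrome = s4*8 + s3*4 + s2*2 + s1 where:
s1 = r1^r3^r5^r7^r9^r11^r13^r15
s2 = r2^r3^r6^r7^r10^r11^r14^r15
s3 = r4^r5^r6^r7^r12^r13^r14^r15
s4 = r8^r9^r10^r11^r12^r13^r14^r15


s1=0, s2=0, s3=0, s4=1

Syndrome = 8 (error at position 8)


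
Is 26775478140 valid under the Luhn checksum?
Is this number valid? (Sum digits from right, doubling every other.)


Luhn sum = 53
53 mod 10 = 3

Invalid (Luhn sum mod 10 = 3)


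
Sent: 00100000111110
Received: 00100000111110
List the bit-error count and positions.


XOR: 00000000000000

0 errors (received matches sent)


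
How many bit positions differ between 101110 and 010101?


XOR: 111011
Count of 1s: 5

5


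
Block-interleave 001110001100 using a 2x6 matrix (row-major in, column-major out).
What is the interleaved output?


Matrix:
  001110
  001100
Read columns: 000011111000

000011111000


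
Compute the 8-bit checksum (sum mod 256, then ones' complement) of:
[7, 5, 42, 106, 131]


Sum = 291 mod 256 = 35
Complement = 220

220


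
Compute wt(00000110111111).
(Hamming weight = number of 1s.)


Counting 1s in 00000110111111

8


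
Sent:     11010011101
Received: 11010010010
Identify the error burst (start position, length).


XOR: 00000001111

Burst at position 7, length 4


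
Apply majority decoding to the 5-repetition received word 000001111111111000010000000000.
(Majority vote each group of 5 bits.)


Groups: 00000, 11111, 11111, 00001, 00000, 00000
Majority votes: 011000

011000


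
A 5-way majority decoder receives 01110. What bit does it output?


Ones: 3 out of 5
Threshold: 3

1 (3/5 voted 1)


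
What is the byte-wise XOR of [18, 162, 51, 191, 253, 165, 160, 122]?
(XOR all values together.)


XOR chain: 18 ^ 162 ^ 51 ^ 191 ^ 253 ^ 165 ^ 160 ^ 122 = 190

190


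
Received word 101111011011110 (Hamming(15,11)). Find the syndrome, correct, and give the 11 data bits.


Syndrome = 0: no error detected

Data: 11101011110 (no errors)


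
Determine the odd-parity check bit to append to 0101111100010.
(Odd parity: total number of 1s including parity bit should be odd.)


Number of 1s in data: 7
Parity bit: 0

0


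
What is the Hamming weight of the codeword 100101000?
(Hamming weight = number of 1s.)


Counting 1s in 100101000

3


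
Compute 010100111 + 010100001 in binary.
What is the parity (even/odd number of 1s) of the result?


010100111 = 167
010100001 = 161
Sum = 328 = 101001000
1s count = 3

odd parity (3 ones in 101001000)


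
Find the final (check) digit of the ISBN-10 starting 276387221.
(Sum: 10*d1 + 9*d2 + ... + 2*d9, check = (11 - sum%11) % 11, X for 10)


Weighted sum: 251
251 mod 11 = 9

Check digit: 2


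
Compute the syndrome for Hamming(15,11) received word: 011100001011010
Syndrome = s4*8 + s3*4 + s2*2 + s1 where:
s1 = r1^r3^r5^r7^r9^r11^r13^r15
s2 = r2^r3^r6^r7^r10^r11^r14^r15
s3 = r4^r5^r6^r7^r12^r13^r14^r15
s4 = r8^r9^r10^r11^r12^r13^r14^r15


s1=1, s2=0, s3=1, s4=0

Syndrome = 5 (error at position 5)


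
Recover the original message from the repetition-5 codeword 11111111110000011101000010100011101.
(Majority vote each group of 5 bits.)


Groups: 11111, 11111, 00000, 11101, 00001, 01000, 11101
Majority votes: 1101001

1101001


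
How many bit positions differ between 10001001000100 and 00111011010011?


XOR: 10110010010111
Count of 1s: 8

8


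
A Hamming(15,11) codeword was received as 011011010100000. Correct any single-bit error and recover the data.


Syndrome = 0: no error detected

Data: 11100100000 (no errors)


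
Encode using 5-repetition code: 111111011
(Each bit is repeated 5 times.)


Each bit -> 5 copies

111111111111111111111111111111000001111111111


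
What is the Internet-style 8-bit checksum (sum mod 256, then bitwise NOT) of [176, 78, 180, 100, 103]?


Sum = 637 mod 256 = 125
Complement = 130

130


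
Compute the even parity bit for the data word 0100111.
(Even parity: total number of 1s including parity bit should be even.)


Number of 1s in data: 4
Parity bit: 0

0


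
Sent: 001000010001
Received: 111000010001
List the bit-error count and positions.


XOR: 110000000000

2 error(s) at position(s): 0, 1


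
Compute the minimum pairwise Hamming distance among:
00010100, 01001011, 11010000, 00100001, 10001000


Comparing all pairs, minimum distance: 3
Can detect 2 errors, correct 1 errors

3


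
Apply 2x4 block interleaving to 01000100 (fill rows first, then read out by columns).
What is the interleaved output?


Matrix:
  0100
  0100
Read columns: 00110000

00110000


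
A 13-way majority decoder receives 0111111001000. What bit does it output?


Ones: 7 out of 13
Threshold: 7

1 (7/13 voted 1)


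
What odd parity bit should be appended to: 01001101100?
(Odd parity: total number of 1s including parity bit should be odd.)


Number of 1s in data: 5
Parity bit: 0

0


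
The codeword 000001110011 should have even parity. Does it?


Number of 1s: 5

No, parity error (5 ones)


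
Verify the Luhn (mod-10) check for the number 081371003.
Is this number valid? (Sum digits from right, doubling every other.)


Luhn sum = 26
26 mod 10 = 6

Invalid (Luhn sum mod 10 = 6)
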